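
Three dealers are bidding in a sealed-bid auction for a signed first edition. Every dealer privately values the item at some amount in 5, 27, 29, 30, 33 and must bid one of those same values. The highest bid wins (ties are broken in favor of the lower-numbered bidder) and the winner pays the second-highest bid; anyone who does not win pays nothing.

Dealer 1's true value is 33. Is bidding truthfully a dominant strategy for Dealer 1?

Yes

Check each profile of the others' bids and compare truth against every alternative bid.
Others bid (5, 5): truth gives 28, best alternative gives 28.
Others bid (5, 27): truth gives 6, best alternative gives 6.
Others bid (27, 5): truth gives 6, best alternative gives 6.
Others bid (27, 27): truth gives 6, best alternative gives 6.
Others bid (5, 29): truth gives 4, best alternative gives 4.
Others bid (27, 29): truth gives 4, best alternative gives 4.
(Remaining 19 profiles checked similarly; truth is weakly best in each.)
In every case the truthful bid is at least as good as any alternative, so it is a dominant strategy.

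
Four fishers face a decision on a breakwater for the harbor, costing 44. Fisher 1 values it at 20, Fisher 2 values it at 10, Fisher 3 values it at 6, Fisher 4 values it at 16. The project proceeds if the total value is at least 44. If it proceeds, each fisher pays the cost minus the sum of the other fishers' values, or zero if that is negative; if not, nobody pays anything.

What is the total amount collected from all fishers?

Total value 52 ≥ cost 44, so it is built.
Fisher 1: others sum to 32; max(0, 44 - 32) = 12.
Fisher 2: others sum to 42; max(0, 44 - 42) = 2.
Fisher 3: others sum to 46; max(0, 44 - 46) = 0.
Fisher 4: others sum to 36; max(0, 44 - 36) = 8.
Total collected = 12 + 2 + 0 + 8 = 22.

22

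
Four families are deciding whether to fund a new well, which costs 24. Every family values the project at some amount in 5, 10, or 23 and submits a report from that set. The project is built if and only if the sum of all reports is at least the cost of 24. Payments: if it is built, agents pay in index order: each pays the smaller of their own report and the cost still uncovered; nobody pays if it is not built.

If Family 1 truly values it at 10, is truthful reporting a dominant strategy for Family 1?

Consider the case where Family 2 reports 5, Family 3 reports 5 and Family 4 reports 10.
Truthful report 10: project built, pays 10, utility 10 - 10 = 0.
Report 5 instead: project built, pays 5, utility 10 - 5 = 5.
Since 5 > 0, reporting 5 is strictly better here, so truthful reporting is not dominant.

No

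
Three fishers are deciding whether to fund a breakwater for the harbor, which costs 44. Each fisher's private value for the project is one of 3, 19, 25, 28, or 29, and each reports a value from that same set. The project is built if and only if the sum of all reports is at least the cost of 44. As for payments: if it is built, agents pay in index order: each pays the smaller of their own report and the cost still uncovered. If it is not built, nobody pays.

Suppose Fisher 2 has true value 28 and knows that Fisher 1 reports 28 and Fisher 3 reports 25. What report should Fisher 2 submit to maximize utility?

Report 3: project built, pays 3, utility 28 - 3 = 25.
Report 19: project built, pays 16, utility 28 - 16 = 12.
Report 25: project built, pays 16, utility 28 - 16 = 12.
Report 28: project built, pays 16, utility 28 - 16 = 12.
Report 29: project built, pays 16, utility 28 - 16 = 12.
The best choice is 3 with utility 25.

3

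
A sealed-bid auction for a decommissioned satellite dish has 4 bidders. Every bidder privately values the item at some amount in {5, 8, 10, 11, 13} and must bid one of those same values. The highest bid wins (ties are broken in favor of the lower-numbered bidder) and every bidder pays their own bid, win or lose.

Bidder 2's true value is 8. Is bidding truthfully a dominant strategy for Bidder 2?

No

Consider the case where Bidder 1 bids 5, Bidder 3 bids 5 and Bidder 4 bids 10.
Truthful bid 8: loses but pays 8, utility -8.
Bid 5 instead: loses but pays 5, utility -5.
Since -5 > -8, bidding 5 is strictly better here, so truthful bidding is not dominant.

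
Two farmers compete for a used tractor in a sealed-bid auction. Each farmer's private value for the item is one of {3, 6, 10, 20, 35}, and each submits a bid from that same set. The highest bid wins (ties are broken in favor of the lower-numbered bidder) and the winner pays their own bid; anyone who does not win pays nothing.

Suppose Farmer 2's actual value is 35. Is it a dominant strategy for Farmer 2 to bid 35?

No

Consider the case where Farmer 1 bids 3.
Truthful bid 35: wins, pays 35, utility 35 - 35 = 0.
Bid 6 instead: wins, pays 6, utility 35 - 6 = 29.
Since 29 > 0, bidding 6 is strictly better here, so truthful bidding is not dominant.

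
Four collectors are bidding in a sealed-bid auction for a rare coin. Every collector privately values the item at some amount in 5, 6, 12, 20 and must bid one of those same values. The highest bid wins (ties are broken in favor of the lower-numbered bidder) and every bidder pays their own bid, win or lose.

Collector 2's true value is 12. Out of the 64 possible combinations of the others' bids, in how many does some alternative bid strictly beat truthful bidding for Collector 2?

50

Others bid (5, 5, 5): truth gives 0; bid 6 gives 6 > 0. Violating.
Others bid (5, 5, 6): truth gives 0; bid 6 gives 6 > 0. Violating.
Others bid (5, 5, 20): truth gives -12; bid 5 gives -5 > -12. Violating.
Others bid (5, 6, 5): truth gives 0; bid 6 gives 6 > 0. Violating.
Others bid (5, 5, 12): truth gives 0; no alternative beats it.
Others bid (5, 6, 12): truth gives 0; no alternative beats it.
(Checking all 64 profiles: 50 have a profitable deviation, 14 do not.)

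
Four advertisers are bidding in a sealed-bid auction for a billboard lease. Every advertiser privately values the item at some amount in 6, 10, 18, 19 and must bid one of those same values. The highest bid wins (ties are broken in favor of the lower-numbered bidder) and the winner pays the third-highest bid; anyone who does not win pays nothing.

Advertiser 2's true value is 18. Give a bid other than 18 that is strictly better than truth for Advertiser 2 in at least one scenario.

19

Suppose Advertiser 1 bids 6, Advertiser 3 bids 6 and Advertiser 4 bids 19.
Bid 18: loses, pays 0, utility 0.
Bid 19: wins, pays 6, utility 18 - 6 = 12.
So bidding 19 beats truth here (12 > 0).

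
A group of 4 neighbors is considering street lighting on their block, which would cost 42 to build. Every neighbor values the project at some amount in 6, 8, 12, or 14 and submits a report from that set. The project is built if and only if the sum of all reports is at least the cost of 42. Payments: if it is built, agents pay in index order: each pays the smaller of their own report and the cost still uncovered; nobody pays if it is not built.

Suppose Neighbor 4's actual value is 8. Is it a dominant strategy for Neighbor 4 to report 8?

Yes

Check each profile of the others' reports and compare truth against every alternative report.
Others report (14, 14, 14): truth gives 8, best alternative gives 8.
Others report (12, 14, 14): truth gives 6, best alternative gives 6.
Others report (14, 12, 14): truth gives 6, best alternative gives 6.
Others report (14, 14, 12): truth gives 6, best alternative gives 6.
Others report (12, 12, 14): truth gives 4, best alternative gives 4.
Others report (12, 14, 12): truth gives 4, best alternative gives 4.
(Remaining 58 profiles checked similarly; truth is weakly best in each.)
In every case the truthful report is at least as good as any alternative, so it is a dominant strategy.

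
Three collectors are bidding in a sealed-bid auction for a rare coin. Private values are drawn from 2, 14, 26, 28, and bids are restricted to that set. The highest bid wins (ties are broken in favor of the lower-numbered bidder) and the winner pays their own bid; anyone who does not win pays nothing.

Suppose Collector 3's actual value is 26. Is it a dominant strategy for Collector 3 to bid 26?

No

Consider the case where Collector 1 bids 2 and Collector 2 bids 2.
Truthful bid 26: wins, pays 26, utility 26 - 26 = 0.
Bid 14 instead: wins, pays 14, utility 26 - 14 = 12.
Since 12 > 0, bidding 14 is strictly better here, so truthful bidding is not dominant.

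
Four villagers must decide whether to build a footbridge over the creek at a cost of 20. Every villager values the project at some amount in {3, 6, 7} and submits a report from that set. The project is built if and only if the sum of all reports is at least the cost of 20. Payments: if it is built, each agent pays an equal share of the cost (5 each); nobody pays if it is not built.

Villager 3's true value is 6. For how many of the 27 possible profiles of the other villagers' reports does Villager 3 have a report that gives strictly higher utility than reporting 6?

Others report (3, 3, 7): truth gives 0; report 7 gives 1 > 0. Violating.
Others report (3, 7, 3): truth gives 0; report 7 gives 1 > 0. Violating.
Others report (7, 3, 3): truth gives 0; report 7 gives 1 > 0. Violating.
Others report (3, 3, 3): truth gives 0; no alternative beats it.
Others report (3, 3, 6): truth gives 0; no alternative beats it.
(Checking all 27 profiles: 3 have a profitable deviation, 24 do not.)

3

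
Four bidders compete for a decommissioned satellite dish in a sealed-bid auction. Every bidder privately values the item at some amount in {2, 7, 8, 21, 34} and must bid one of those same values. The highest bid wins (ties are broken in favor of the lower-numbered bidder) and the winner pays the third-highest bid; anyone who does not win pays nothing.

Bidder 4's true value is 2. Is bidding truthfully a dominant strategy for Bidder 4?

Yes

Check each profile of the others' bids and compare truth against every alternative bid.
Others bid (2, 2, 2): truth gives 0, best alternative gives 0.
Others bid (2, 2, 7): truth gives 0, best alternative gives 0.
Others bid (2, 2, 8): truth gives 0, best alternative gives 0.
Others bid (2, 2, 21): truth gives 0, best alternative gives 0.
Others bid (2, 2, 34): truth gives 0, best alternative gives 0.
Others bid (2, 7, 2): truth gives 0, best alternative gives 0.
(Remaining 119 profiles checked similarly; truth is weakly best in each.)
In every case the truthful bid is at least as good as any alternative, so it is a dominant strategy.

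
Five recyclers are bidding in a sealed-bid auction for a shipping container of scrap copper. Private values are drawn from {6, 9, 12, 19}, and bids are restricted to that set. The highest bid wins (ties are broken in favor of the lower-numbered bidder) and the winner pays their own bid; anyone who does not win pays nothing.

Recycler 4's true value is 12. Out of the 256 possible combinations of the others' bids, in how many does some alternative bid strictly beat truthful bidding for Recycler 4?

2

Others bid (6, 6, 6, 6): truth gives 0; bid 9 gives 3 > 0. Violating.
Others bid (6, 6, 6, 9): truth gives 0; bid 9 gives 3 > 0. Violating.
Others bid (6, 6, 6, 12): truth gives 0; no alternative beats it.
Others bid (6, 6, 6, 19): truth gives 0; no alternative beats it.
(Checking all 256 profiles: 2 have a profitable deviation, 254 do not.)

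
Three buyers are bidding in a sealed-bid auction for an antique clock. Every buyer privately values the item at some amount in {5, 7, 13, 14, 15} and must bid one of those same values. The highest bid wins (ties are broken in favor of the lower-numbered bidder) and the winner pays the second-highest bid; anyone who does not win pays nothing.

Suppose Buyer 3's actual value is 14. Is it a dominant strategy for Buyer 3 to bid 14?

Check each profile of the others' bids and compare truth against every alternative bid.
Others bid (5, 5): truth gives 9, best alternative gives 9.
Others bid (5, 7): truth gives 7, best alternative gives 7.
Others bid (7, 5): truth gives 7, best alternative gives 7.
Others bid (7, 7): truth gives 7, best alternative gives 7.
Others bid (5, 13): truth gives 1, best alternative gives 1.
Others bid (7, 13): truth gives 1, best alternative gives 1.
(Remaining 19 profiles checked similarly; truth is weakly best in each.)
In every case the truthful bid is at least as good as any alternative, so it is a dominant strategy.

Yes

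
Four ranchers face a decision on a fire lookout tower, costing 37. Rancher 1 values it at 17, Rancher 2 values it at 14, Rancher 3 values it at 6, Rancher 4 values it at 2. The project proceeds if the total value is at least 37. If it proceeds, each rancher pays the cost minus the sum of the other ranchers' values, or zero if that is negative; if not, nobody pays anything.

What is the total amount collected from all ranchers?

31

Total value 39 ≥ cost 37, so it is built.
Rancher 1: others sum to 22; max(0, 37 - 22) = 15.
Rancher 2: others sum to 25; max(0, 37 - 25) = 12.
Rancher 3: others sum to 33; max(0, 37 - 33) = 4.
Rancher 4: others sum to 37; max(0, 37 - 37) = 0.
Total collected = 15 + 12 + 4 + 0 = 31.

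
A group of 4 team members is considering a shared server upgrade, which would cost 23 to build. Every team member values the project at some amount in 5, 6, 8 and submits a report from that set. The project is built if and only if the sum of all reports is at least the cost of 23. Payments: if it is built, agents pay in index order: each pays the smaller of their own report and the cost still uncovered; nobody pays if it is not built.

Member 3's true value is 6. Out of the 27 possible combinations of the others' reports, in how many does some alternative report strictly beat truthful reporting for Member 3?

Others report (5, 5, 8): truth gives 0; report 5 gives 1 > 0. Violating.
Others report (5, 6, 8): truth gives 0; report 5 gives 1 > 0. Violating.
Others report (5, 8, 5): truth gives 0; report 5 gives 1 > 0. Violating.
Others report (5, 8, 6): truth gives 0; report 5 gives 1 > 0. Violating.
Others report (5, 5, 5): truth gives 0; no alternative beats it.
Others report (5, 5, 6): truth gives 0; no alternative beats it.
(Checking all 27 profiles: 20 have a profitable deviation, 7 do not.)

20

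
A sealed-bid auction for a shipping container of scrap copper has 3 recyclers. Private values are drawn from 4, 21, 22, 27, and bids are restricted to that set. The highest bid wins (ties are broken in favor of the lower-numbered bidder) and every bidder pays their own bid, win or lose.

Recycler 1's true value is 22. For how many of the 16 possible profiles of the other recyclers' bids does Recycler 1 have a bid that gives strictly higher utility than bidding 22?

11

Others bid (4, 4): truth gives 0; bid 4 gives 18 > 0. Violating.
Others bid (4, 21): truth gives 0; bid 21 gives 1 > 0. Violating.
Others bid (4, 27): truth gives -22; bid 4 gives -4 > -22. Violating.
Others bid (21, 4): truth gives 0; bid 21 gives 1 > 0. Violating.
Others bid (4, 22): truth gives 0; no alternative beats it.
Others bid (21, 22): truth gives 0; no alternative beats it.
(Checking all 16 profiles: 11 have a profitable deviation, 5 do not.)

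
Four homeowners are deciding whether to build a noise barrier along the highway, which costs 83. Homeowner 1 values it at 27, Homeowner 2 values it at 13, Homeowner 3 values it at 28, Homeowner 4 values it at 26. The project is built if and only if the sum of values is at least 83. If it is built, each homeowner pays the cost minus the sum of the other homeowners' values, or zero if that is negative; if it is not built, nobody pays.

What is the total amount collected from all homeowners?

50

Total value 94 ≥ cost 83, so it is built.
Homeowner 1: others sum to 67; max(0, 83 - 67) = 16.
Homeowner 2: others sum to 81; max(0, 83 - 81) = 2.
Homeowner 3: others sum to 66; max(0, 83 - 66) = 17.
Homeowner 4: others sum to 68; max(0, 83 - 68) = 15.
Total collected = 16 + 2 + 17 + 15 = 50.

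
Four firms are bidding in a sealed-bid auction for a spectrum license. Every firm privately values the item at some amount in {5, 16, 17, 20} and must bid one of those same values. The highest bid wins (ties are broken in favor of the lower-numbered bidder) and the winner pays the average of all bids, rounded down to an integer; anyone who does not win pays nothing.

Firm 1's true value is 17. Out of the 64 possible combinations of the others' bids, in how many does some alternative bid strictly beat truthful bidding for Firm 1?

Others bid (5, 5, 5): truth gives 9; bid 5 gives 12 > 9. Violating.
Others bid (5, 5, 20): truth gives 0; bid 20 gives 5 > 0. Violating.
Others bid (5, 16, 20): truth gives 0; bid 20 gives 2 > 0. Violating.
Others bid (5, 17, 20): truth gives 0; bid 20 gives 2 > 0. Violating.
Others bid (5, 5, 16): truth gives 7; no alternative beats it.
Others bid (5, 5, 17): truth gives 6; no alternative beats it.
(Checking all 64 profiles: 19 have a profitable deviation, 45 do not.)

19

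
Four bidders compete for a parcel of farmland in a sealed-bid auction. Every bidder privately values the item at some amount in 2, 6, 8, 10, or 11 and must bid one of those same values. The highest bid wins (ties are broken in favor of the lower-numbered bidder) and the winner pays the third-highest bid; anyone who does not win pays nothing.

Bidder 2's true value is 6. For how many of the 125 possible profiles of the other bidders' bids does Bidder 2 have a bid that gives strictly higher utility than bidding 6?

Others bid (2, 2, 8): truth gives 0; bid 8 gives 4 > 0. Violating.
Others bid (2, 2, 10): truth gives 0; bid 10 gives 4 > 0. Violating.
Others bid (2, 2, 11): truth gives 0; bid 11 gives 4 > 0. Violating.
Others bid (2, 8, 2): truth gives 0; bid 8 gives 4 > 0. Violating.
Others bid (2, 2, 2): truth gives 4; no alternative beats it.
Others bid (2, 2, 6): truth gives 4; no alternative beats it.
(Checking all 125 profiles: 9 have a profitable deviation, 116 do not.)

9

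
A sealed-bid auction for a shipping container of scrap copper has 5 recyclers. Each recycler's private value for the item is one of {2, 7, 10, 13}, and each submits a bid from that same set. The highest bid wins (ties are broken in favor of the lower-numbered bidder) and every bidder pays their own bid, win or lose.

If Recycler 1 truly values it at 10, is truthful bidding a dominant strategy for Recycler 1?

No

Consider the case where Recycler 2 bids 2, Recycler 3 bids 2, Recycler 4 bids 2 and Recycler 5 bids 2.
Truthful bid 10: wins, pays 10, utility 10 - 10 = 0.
Bid 2 instead: wins, pays 2, utility 10 - 2 = 8.
Since 8 > 0, bidding 2 is strictly better here, so truthful bidding is not dominant.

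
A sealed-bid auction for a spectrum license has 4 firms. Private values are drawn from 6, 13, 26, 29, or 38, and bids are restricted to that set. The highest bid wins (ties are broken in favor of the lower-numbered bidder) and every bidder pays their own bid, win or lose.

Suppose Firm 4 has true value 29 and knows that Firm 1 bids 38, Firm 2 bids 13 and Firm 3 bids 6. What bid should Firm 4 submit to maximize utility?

6

Bid 6: loses but pays 6, utility -6.
Bid 13: loses but pays 13, utility -13.
Bid 26: loses but pays 26, utility -26.
Bid 29: loses but pays 29, utility -29.
Bid 38: loses but pays 38, utility -38.
The best choice is 6 with utility -6.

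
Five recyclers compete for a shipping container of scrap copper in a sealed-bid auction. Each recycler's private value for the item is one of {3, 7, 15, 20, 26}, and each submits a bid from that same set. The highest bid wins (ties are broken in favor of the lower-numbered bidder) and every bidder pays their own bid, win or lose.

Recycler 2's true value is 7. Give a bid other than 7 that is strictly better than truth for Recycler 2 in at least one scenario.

3

Suppose Recycler 1 bids 3, Recycler 3 bids 3, Recycler 4 bids 3 and Recycler 5 bids 15.
Bid 7: loses but pays 7, utility -7.
Bid 3: loses but pays 3, utility -3.
So bidding 3 beats truth here (-3 > -7).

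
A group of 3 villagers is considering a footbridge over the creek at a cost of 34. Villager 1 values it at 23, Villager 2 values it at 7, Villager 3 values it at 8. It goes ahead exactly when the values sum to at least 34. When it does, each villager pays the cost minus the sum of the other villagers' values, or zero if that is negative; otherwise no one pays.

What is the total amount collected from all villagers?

26

Total value 38 ≥ cost 34, so it is built.
Villager 1: others sum to 15; max(0, 34 - 15) = 19.
Villager 2: others sum to 31; max(0, 34 - 31) = 3.
Villager 3: others sum to 30; max(0, 34 - 30) = 4.
Total collected = 19 + 3 + 4 = 26.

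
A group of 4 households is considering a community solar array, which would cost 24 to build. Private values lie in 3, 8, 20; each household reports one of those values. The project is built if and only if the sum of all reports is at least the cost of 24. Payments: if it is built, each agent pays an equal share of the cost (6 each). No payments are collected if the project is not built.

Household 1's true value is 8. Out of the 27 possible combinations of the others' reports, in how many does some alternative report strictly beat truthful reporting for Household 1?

4

Others report (3, 3, 3): truth gives 0; report 20 gives 2 > 0. Violating.
Others report (3, 3, 8): truth gives 0; report 20 gives 2 > 0. Violating.
Others report (3, 8, 3): truth gives 0; report 20 gives 2 > 0. Violating.
Others report (8, 3, 3): truth gives 0; report 20 gives 2 > 0. Violating.
Others report (3, 3, 20): truth gives 2; no alternative beats it.
Others report (3, 8, 8): truth gives 2; no alternative beats it.
(Checking all 27 profiles: 4 have a profitable deviation, 23 do not.)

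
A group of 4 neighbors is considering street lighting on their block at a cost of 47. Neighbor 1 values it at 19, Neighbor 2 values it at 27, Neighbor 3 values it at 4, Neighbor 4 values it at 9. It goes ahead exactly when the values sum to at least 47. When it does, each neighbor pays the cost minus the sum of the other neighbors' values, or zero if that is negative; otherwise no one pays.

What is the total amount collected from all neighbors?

22

Total value 59 ≥ cost 47, so it is built.
Neighbor 1: others sum to 40; max(0, 47 - 40) = 7.
Neighbor 2: others sum to 32; max(0, 47 - 32) = 15.
Neighbor 3: others sum to 55; max(0, 47 - 55) = 0.
Neighbor 4: others sum to 50; max(0, 47 - 50) = 0.
Total collected = 7 + 15 + 0 + 0 = 22.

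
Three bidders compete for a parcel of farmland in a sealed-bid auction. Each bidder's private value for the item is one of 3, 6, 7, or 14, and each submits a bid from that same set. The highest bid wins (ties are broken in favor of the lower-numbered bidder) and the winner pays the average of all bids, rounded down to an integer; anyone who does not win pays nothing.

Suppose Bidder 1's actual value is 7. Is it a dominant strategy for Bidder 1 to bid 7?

No

Consider the case where Bidder 2 bids 3 and Bidder 3 bids 3.
Truthful bid 7: wins, pays 4, utility 7 - 4 = 3.
Bid 3 instead: wins, pays 3, utility 7 - 3 = 4.
Since 4 > 3, bidding 3 is strictly better here, so truthful bidding is not dominant.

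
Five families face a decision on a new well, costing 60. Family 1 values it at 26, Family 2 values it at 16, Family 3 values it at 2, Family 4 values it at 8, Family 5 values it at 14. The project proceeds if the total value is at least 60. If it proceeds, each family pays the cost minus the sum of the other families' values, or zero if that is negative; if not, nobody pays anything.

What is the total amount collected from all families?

Total value 66 ≥ cost 60, so it is built.
Family 1: others sum to 40; max(0, 60 - 40) = 20.
Family 2: others sum to 50; max(0, 60 - 50) = 10.
Family 3: others sum to 64; max(0, 60 - 64) = 0.
Family 4: others sum to 58; max(0, 60 - 58) = 2.
Family 5: others sum to 52; max(0, 60 - 52) = 8.
Total collected = 20 + 10 + 0 + 2 + 8 = 40.

40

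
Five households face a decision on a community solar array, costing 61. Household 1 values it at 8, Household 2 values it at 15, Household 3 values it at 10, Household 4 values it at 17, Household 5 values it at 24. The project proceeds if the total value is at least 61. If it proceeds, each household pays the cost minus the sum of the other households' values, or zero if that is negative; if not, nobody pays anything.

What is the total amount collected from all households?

17

Total value 74 ≥ cost 61, so it is built.
Household 1: others sum to 66; max(0, 61 - 66) = 0.
Household 2: others sum to 59; max(0, 61 - 59) = 2.
Household 3: others sum to 64; max(0, 61 - 64) = 0.
Household 4: others sum to 57; max(0, 61 - 57) = 4.
Household 5: others sum to 50; max(0, 61 - 50) = 11.
Total collected = 0 + 2 + 0 + 4 + 11 = 17.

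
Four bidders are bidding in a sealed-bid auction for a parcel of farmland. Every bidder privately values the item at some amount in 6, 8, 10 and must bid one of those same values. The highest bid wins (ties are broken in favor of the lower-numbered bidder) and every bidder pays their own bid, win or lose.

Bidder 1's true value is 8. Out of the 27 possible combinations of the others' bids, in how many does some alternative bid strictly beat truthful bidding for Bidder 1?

20

Others bid (6, 6, 6): truth gives 0; bid 6 gives 2 > 0. Violating.
Others bid (6, 6, 10): truth gives -8; bid 10 gives -2 > -8. Violating.
Others bid (6, 8, 10): truth gives -8; bid 10 gives -2 > -8. Violating.
Others bid (6, 10, 6): truth gives -8; bid 10 gives -2 > -8. Violating.
Others bid (6, 6, 8): truth gives 0; no alternative beats it.
Others bid (6, 8, 6): truth gives 0; no alternative beats it.
(Checking all 27 profiles: 20 have a profitable deviation, 7 do not.)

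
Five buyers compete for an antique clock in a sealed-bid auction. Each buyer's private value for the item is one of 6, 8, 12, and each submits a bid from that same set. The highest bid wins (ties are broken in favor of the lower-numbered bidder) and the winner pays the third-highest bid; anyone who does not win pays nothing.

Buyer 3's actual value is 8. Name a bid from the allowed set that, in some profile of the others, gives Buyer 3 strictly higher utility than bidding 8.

Suppose Buyer 1 bids 6, Buyer 2 bids 6, Buyer 4 bids 6 and Buyer 5 bids 12.
Bid 8: loses, pays 0, utility 0.
Bid 12: wins, pays 6, utility 8 - 6 = 2.
So bidding 12 beats truth here (2 > 0).

12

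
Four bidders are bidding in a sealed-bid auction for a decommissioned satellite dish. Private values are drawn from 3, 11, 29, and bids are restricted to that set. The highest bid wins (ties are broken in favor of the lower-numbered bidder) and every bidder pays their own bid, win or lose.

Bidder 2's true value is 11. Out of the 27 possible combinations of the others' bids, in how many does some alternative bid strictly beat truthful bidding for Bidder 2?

23

Others bid (3, 3, 29): truth gives -11; bid 3 gives -3 > -11. Violating.
Others bid (3, 11, 29): truth gives -11; bid 3 gives -3 > -11. Violating.
Others bid (3, 29, 3): truth gives -11; bid 3 gives -3 > -11. Violating.
Others bid (3, 29, 11): truth gives -11; bid 3 gives -3 > -11. Violating.
Others bid (3, 3, 3): truth gives 0; no alternative beats it.
Others bid (3, 3, 11): truth gives 0; no alternative beats it.
(Checking all 27 profiles: 23 have a profitable deviation, 4 do not.)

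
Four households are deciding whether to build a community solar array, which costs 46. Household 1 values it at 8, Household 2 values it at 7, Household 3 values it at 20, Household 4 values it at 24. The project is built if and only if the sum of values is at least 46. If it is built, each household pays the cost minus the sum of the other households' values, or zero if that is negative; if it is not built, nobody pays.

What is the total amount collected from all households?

18

Total value 59 ≥ cost 46, so it is built.
Household 1: others sum to 51; max(0, 46 - 51) = 0.
Household 2: others sum to 52; max(0, 46 - 52) = 0.
Household 3: others sum to 39; max(0, 46 - 39) = 7.
Household 4: others sum to 35; max(0, 46 - 35) = 11.
Total collected = 0 + 0 + 7 + 11 = 18.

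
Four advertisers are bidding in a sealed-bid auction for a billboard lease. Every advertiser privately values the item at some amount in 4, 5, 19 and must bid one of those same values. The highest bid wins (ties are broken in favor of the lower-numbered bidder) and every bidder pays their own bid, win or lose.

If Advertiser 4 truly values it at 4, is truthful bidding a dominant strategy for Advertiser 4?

Consider the case where Advertiser 1 bids 4, Advertiser 2 bids 4 and Advertiser 3 bids 4.
Truthful bid 4: loses but pays 4, utility -4.
Bid 5 instead: wins, pays 5, utility 4 - 5 = -1.
Since -1 > -4, bidding 5 is strictly better here, so truthful bidding is not dominant.

No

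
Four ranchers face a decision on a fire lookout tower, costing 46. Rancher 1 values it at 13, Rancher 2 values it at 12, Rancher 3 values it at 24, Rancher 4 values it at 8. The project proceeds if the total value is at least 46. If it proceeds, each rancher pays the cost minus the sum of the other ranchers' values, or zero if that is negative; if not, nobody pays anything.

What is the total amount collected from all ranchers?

Total value 57 ≥ cost 46, so it is built.
Rancher 1: others sum to 44; max(0, 46 - 44) = 2.
Rancher 2: others sum to 45; max(0, 46 - 45) = 1.
Rancher 3: others sum to 33; max(0, 46 - 33) = 13.
Rancher 4: others sum to 49; max(0, 46 - 49) = 0.
Total collected = 2 + 1 + 13 + 0 = 16.

16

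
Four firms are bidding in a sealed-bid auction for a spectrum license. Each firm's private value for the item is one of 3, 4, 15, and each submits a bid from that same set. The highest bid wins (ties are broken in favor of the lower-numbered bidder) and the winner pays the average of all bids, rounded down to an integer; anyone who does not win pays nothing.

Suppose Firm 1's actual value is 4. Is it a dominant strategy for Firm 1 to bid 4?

Check each profile of the others' bids and compare truth against every alternative bid.
Others bid (3, 3, 4): truth gives 1, best alternative gives 0.
Others bid (3, 4, 3): truth gives 1, best alternative gives 0.
Others bid (3, 4, 4): truth gives 1, best alternative gives 0.
Others bid (4, 3, 3): truth gives 1, best alternative gives 0.
Others bid (4, 3, 4): truth gives 1, best alternative gives 0.
Others bid (4, 4, 3): truth gives 1, best alternative gives 0.
(Remaining 21 profiles checked similarly; truth is weakly best in each.)
In every case the truthful bid is at least as good as any alternative, so it is a dominant strategy.

Yes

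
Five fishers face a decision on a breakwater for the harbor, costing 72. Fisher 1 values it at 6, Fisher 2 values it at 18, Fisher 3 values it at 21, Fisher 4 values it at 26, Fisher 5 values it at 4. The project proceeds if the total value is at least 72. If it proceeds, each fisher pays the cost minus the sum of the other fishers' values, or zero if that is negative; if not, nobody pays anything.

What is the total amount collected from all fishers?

Total value 75 ≥ cost 72, so it is built.
Fisher 1: others sum to 69; max(0, 72 - 69) = 3.
Fisher 2: others sum to 57; max(0, 72 - 57) = 15.
Fisher 3: others sum to 54; max(0, 72 - 54) = 18.
Fisher 4: others sum to 49; max(0, 72 - 49) = 23.
Fisher 5: others sum to 71; max(0, 72 - 71) = 1.
Total collected = 3 + 15 + 18 + 23 + 1 = 60.

60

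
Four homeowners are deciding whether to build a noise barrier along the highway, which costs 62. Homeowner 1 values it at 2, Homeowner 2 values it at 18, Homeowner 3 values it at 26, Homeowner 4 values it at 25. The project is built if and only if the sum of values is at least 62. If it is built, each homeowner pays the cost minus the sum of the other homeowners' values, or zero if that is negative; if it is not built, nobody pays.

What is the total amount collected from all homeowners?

42

Total value 71 ≥ cost 62, so it is built.
Homeowner 1: others sum to 69; max(0, 62 - 69) = 0.
Homeowner 2: others sum to 53; max(0, 62 - 53) = 9.
Homeowner 3: others sum to 45; max(0, 62 - 45) = 17.
Homeowner 4: others sum to 46; max(0, 62 - 46) = 16.
Total collected = 0 + 9 + 17 + 16 = 42.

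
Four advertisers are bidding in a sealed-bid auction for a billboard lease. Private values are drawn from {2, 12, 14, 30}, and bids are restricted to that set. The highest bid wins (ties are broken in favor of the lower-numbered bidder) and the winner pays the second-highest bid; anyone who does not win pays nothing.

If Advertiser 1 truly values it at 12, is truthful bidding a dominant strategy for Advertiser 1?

Yes

Check each profile of the others' bids and compare truth against every alternative bid.
Others bid (2, 2, 2): truth gives 10, best alternative gives 10.
Others bid (2, 2, 12): truth gives 0, best alternative gives 0.
Others bid (2, 2, 14): truth gives 0, best alternative gives 0.
Others bid (2, 2, 30): truth gives 0, best alternative gives 0.
Others bid (2, 12, 2): truth gives 0, best alternative gives 0.
Others bid (2, 12, 12): truth gives 0, best alternative gives 0.
(Remaining 58 profiles checked similarly; truth is weakly best in each.)
In every case the truthful bid is at least as good as any alternative, so it is a dominant strategy.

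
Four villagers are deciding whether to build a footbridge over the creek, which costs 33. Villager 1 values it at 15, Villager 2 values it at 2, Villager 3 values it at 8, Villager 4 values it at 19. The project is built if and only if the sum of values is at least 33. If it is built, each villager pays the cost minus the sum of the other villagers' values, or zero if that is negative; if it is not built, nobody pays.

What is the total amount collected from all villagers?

12

Total value 44 ≥ cost 33, so it is built.
Villager 1: others sum to 29; max(0, 33 - 29) = 4.
Villager 2: others sum to 42; max(0, 33 - 42) = 0.
Villager 3: others sum to 36; max(0, 33 - 36) = 0.
Villager 4: others sum to 25; max(0, 33 - 25) = 8.
Total collected = 4 + 0 + 0 + 8 = 12.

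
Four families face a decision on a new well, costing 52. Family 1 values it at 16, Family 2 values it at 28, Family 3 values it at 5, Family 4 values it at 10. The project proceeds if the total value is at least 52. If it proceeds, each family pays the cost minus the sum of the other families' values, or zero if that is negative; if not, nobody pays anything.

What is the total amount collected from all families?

33

Total value 59 ≥ cost 52, so it is built.
Family 1: others sum to 43; max(0, 52 - 43) = 9.
Family 2: others sum to 31; max(0, 52 - 31) = 21.
Family 3: others sum to 54; max(0, 52 - 54) = 0.
Family 4: others sum to 49; max(0, 52 - 49) = 3.
Total collected = 9 + 21 + 0 + 3 = 33.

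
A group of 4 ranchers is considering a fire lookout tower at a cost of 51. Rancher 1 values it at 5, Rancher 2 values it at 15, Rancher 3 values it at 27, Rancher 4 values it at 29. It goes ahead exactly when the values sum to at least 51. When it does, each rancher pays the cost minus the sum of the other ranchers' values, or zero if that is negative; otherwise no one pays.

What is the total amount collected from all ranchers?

Total value 76 ≥ cost 51, so it is built.
Rancher 1: others sum to 71; max(0, 51 - 71) = 0.
Rancher 2: others sum to 61; max(0, 51 - 61) = 0.
Rancher 3: others sum to 49; max(0, 51 - 49) = 2.
Rancher 4: others sum to 47; max(0, 51 - 47) = 4.
Total collected = 0 + 0 + 2 + 4 = 6.

6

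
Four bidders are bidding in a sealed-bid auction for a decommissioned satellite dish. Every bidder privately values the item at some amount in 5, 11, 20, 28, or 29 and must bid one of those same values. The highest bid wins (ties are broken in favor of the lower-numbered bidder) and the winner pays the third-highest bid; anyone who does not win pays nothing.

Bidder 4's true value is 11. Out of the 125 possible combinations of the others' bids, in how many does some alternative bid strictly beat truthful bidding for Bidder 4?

9

Others bid (5, 5, 11): truth gives 0; bid 20 gives 6 > 0. Violating.
Others bid (5, 5, 20): truth gives 0; bid 28 gives 6 > 0. Violating.
Others bid (5, 5, 28): truth gives 0; bid 29 gives 6 > 0. Violating.
Others bid (5, 11, 5): truth gives 0; bid 20 gives 6 > 0. Violating.
Others bid (5, 5, 5): truth gives 6; no alternative beats it.
Others bid (5, 5, 29): truth gives 0; no alternative beats it.
(Checking all 125 profiles: 9 have a profitable deviation, 116 do not.)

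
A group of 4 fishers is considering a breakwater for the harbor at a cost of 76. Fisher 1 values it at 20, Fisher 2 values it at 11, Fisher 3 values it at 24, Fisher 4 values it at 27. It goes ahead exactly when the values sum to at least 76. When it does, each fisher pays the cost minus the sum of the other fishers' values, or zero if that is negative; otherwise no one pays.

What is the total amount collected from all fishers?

58

Total value 82 ≥ cost 76, so it is built.
Fisher 1: others sum to 62; max(0, 76 - 62) = 14.
Fisher 2: others sum to 71; max(0, 76 - 71) = 5.
Fisher 3: others sum to 58; max(0, 76 - 58) = 18.
Fisher 4: others sum to 55; max(0, 76 - 55) = 21.
Total collected = 14 + 5 + 18 + 21 = 58.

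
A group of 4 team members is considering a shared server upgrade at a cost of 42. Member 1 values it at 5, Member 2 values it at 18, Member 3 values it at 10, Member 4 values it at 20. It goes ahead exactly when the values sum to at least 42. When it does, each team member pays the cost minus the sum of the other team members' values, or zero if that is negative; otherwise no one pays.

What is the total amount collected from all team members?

16

Total value 53 ≥ cost 42, so it is built.
Member 1: others sum to 48; max(0, 42 - 48) = 0.
Member 2: others sum to 35; max(0, 42 - 35) = 7.
Member 3: others sum to 43; max(0, 42 - 43) = 0.
Member 4: others sum to 33; max(0, 42 - 33) = 9.
Total collected = 0 + 7 + 0 + 9 = 16.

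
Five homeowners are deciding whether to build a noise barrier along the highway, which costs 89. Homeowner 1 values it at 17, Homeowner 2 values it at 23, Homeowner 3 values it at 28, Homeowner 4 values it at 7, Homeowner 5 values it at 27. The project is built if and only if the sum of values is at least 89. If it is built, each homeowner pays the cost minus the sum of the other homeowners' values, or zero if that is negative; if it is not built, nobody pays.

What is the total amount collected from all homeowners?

43

Total value 102 ≥ cost 89, so it is built.
Homeowner 1: others sum to 85; max(0, 89 - 85) = 4.
Homeowner 2: others sum to 79; max(0, 89 - 79) = 10.
Homeowner 3: others sum to 74; max(0, 89 - 74) = 15.
Homeowner 4: others sum to 95; max(0, 89 - 95) = 0.
Homeowner 5: others sum to 75; max(0, 89 - 75) = 14.
Total collected = 4 + 10 + 15 + 0 + 14 = 43.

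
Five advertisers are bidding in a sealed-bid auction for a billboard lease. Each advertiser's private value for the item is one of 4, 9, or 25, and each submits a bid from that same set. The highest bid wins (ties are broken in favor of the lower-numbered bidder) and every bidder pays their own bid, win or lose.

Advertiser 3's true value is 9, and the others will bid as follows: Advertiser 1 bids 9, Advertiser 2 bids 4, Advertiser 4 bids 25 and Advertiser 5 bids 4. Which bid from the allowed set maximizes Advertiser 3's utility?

Bid 4: loses but pays 4, utility -4.
Bid 9: loses but pays 9, utility -9.
Bid 25: wins, pays 25, utility 9 - 25 = -16.
The best choice is 4 with utility -4.

4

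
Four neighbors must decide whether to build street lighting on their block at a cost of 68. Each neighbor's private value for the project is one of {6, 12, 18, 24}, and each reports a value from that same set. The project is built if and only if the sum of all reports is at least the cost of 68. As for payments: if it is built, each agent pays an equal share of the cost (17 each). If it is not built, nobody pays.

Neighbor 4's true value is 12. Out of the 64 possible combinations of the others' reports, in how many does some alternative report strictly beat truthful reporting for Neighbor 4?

Others report (12, 24, 24): truth gives -5; report 6 gives 0 > -5. Violating.
Others report (18, 18, 24): truth gives -5; report 6 gives 0 > -5. Violating.
Others report (18, 24, 18): truth gives -5; report 6 gives 0 > -5. Violating.
Others report (24, 12, 24): truth gives -5; report 6 gives 0 > -5. Violating.
Others report (6, 6, 6): truth gives 0; no alternative beats it.
Others report (6, 6, 12): truth gives 0; no alternative beats it.
(Checking all 64 profiles: 6 have a profitable deviation, 58 do not.)

6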